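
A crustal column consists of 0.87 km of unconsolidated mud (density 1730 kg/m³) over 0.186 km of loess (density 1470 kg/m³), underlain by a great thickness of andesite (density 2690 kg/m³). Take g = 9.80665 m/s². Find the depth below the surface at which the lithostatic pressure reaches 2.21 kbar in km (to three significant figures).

8.77 km

Pressure at base of upper layers: 1730×9.80665×870 + 1470×9.80665×186 = 1.744×10^7 Pa = 0.1744 kbar
Remaining pressure to be supplied by andesite: 2.210×10^8 − 1.744×10^7 = 2.036×10^8 Pa
Additional depth in andesite = 2.036×10^8 Pa / (2690 kg/m³ × 9.80665 m/s²) = 7716.4 m
Total depth = 1056 m + 7716.4 m = 8772.4 m
= 8.7724 km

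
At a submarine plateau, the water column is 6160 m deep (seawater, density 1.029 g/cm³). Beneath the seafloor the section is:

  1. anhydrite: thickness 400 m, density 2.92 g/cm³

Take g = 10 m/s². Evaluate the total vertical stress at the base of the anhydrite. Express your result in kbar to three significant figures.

0.751 kbar

seawater: 1029 kg/m³ × 10 m/s² × 6160 m = 6.339×10^7 Pa = 0.6339 kbar
anhydrite: 2920 kg/m³ × 10 m/s² × 400 m = 1.168×10^7 Pa = 0.1168 kbar
Total = 0.6339 + 0.1168 = 0.75066 kbar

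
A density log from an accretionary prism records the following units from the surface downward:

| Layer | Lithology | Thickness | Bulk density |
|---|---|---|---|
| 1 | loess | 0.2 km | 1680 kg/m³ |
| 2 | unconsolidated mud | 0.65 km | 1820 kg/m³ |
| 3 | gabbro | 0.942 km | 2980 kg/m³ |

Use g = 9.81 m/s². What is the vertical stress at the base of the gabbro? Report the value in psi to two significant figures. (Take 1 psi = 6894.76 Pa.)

loess: 1680 kg/m³ × 9.81 m/s² × 200 m = 3.296×10^6 Pa = 478.1 psi
unconsolidated mud: 1820 kg/m³ × 9.81 m/s² × 650 m = 1.161×10^7 Pa = 1683 psi
gabbro: 2980 kg/m³ × 9.81 m/s² × 942 m = 2.754×10^7 Pa = 3994 psi
Total = 478.1 + 1683 + 3994 = 6155.3 psi

6200 psi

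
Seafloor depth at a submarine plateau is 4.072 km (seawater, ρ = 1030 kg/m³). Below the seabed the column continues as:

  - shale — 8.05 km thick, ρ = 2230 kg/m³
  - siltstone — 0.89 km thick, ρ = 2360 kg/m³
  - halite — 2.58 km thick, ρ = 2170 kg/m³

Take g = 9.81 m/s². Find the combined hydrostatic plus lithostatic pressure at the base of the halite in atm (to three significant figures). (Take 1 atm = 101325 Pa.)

seawater: 1030 kg/m³ × 9.81 m/s² × 4072 m = 4.114×10^7 Pa = 406.1 atm
shale: 2230 kg/m³ × 9.81 m/s² × 8050 m = 1.761×10^8 Pa = 1738 atm
siltstone: 2360 kg/m³ × 9.81 m/s² × 890 m = 2.060×10^7 Pa = 203.4 atm
halite: 2170 kg/m³ × 9.81 m/s² × 2580 m = 5.492×10^7 Pa = 542.0 atm
Total = 406.1 + 1738 + 203.4 + 542.0 = 2889.5 atm

2890 atm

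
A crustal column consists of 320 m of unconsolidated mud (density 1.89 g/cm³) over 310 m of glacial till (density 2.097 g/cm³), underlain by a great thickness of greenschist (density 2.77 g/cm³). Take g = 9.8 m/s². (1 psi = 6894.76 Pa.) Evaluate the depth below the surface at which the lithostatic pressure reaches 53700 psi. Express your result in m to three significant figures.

Pressure at base of upper layers: 1890×9.8×320 + 2097×9.8×310 = 1.230×10^7 Pa = 1784 psi
Remaining pressure to be supplied by greenschist: 3.702×10^8 − 1.230×10^7 = 3.580×10^8 Pa
Additional depth in greenschist = 3.580×10^8 Pa / (2770 kg/m³ × 9.8 m/s²) = 13186 m
Total depth = 630 m + 13186 m = 13816 m

13800 m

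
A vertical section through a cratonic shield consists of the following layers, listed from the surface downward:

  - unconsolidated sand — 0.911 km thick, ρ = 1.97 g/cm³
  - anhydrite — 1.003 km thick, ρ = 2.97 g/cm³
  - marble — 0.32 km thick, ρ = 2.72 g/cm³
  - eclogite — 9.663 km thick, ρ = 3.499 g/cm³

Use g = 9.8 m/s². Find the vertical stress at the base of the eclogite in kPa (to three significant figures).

387000 kPa

unconsolidated sand: 1970 kg/m³ × 9.8 m/s² × 911 m = 1.759×10^7 Pa = 17588 kPa
anhydrite: 2970 kg/m³ × 9.8 m/s² × 1003 m = 2.919×10^7 Pa = 29193 kPa
marble: 2720 kg/m³ × 9.8 m/s² × 320 m = 8.530×10^6 Pa = 8530 kPa
eclogite: 3499 kg/m³ × 9.8 m/s² × 9663 m = 3.313×10^8 Pa = 3.313×10^5 kPa
Total = 17588 + 29193 + 8530 + 3.313×10^5 = 3.8666×10^5 kPa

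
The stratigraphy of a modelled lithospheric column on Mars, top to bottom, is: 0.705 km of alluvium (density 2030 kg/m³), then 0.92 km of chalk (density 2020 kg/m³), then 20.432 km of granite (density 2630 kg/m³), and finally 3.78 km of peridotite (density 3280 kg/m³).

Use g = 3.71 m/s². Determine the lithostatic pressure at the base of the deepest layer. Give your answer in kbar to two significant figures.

alluvium: 2030 kg/m³ × 3.71 m/s² × 705 m = 5.310×10^6 Pa = 0.05310 kbar
chalk: 2020 kg/m³ × 3.71 m/s² × 920 m = 6.895×10^6 Pa = 0.06895 kbar
granite: 2630 kg/m³ × 3.71 m/s² × 20432 m = 1.994×10^8 Pa = 1.994 kbar
peridotite: 3280 kg/m³ × 3.71 m/s² × 3780 m = 4.600×10^7 Pa = 0.4600 kbar
Total = 0.05310 + 0.06895 + 1.994 + 0.4600 = 2.5756 kbar

2.6 kbar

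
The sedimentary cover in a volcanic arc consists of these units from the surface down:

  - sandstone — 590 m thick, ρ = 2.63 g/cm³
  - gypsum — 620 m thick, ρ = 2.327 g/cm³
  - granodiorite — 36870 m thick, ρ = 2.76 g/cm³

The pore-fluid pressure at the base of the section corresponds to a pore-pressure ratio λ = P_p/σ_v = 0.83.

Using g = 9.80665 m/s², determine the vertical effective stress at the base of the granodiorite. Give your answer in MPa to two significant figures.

170 MPa

Overburden (lithostatic) stress σ_v:
sandstone: 2630 kg/m³ × 9.80665 m/s² × 590 m = 1.522×10^7 Pa = 15.22 MPa
gypsum: 2327 kg/m³ × 9.80665 m/s² × 620 m = 1.415×10^7 Pa = 14.15 MPa
granodiorite: 2760 kg/m³ × 9.80665 m/s² × 36870 m = 9.979×10^8 Pa = 997.9 MPa
Total = 15.22 + 14.15 + 997.9 = 1027.3 MPa
Pore pressure P_p = λ·σ_v = 0.83 × 1027 MPa = 852.7 MPa
Effective stress σ' = σ_v − P_p = 1027 − 852.7 = 174.64 MPa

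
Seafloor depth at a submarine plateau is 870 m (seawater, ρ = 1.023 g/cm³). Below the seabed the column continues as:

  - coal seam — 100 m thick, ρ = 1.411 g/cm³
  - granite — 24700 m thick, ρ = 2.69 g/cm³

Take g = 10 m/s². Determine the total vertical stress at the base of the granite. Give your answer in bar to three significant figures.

6750 bar

seawater: 1023 kg/m³ × 10 m/s² × 870 m = 8.900×10^6 Pa = 89.00 bar
coal seam: 1411 kg/m³ × 10 m/s² × 100 m = 1.411×10^6 Pa = 14.11 bar
granite: 2690 kg/m³ × 10 m/s² × 24700 m = 6.644×10^8 Pa = 6644 bar
Total = 89.00 + 14.11 + 6644 = 6747.4 bar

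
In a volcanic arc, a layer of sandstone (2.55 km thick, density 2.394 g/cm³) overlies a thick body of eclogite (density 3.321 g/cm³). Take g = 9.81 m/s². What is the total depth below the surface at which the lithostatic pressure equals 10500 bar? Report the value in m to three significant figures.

32900 m

Pressure at base of upper layers: 2394×9.81×2550 = 5.989×10^7 Pa = 598.9 bar
Remaining pressure to be supplied by eclogite: 1.050×10^9 − 5.989×10^7 = 9.901×10^8 Pa
Additional depth in eclogite = 9.901×10^8 Pa / (3321 kg/m³ × 9.81 m/s²) = 30391 m
Total depth = 2550 m + 30391 m = 32941 m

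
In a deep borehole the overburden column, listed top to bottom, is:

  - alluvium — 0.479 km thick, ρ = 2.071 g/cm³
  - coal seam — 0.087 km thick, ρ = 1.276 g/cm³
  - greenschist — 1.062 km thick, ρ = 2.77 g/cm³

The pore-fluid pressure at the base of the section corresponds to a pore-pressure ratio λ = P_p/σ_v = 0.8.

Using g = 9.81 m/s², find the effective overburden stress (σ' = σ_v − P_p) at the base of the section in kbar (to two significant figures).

0.079 kbar

Overburden (lithostatic) stress σ_v:
alluvium: 2071 kg/m³ × 9.81 m/s² × 479 m = 9.732×10^6 Pa = 9.732 MPa
coal seam: 1276 kg/m³ × 9.81 m/s² × 87 m = 1.089×10^6 Pa = 1.089 MPa
greenschist: 2770 kg/m³ × 9.81 m/s² × 1062 m = 2.886×10^7 Pa = 28.86 MPa
Total = 9.732 + 1.089 + 28.86 = 39.679 MPa
Pore pressure P_p = λ·σ_v = 0.8 × 39.68 MPa = 31.74 MPa
Effective stress σ' = σ_v − P_p = 39.68 − 31.74 = 7.9358 MPa = 0.079358 kbar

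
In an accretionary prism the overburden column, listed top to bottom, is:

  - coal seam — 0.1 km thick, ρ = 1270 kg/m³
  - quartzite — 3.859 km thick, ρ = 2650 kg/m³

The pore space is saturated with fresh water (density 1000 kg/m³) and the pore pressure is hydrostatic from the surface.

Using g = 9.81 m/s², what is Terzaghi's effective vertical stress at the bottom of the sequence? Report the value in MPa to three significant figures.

Overburden (lithostatic) stress σ_v:
coal seam: 1270 kg/m³ × 9.81 m/s² × 100 m = 1.246×10^6 Pa = 1.246 MPa
quartzite: 2650 kg/m³ × 9.81 m/s² × 3859 m = 1.003×10^8 Pa = 100.3 MPa
Total = 1.246 + 100.3 = 101.57 MPa
Pore pressure P_p = 1000 kg/m³ × 9.81 m/s² × 3959 m = 3.884×10^7 Pa = 38.84 MPa
Effective stress σ' = σ_v − P_p = 101.6 − 38.84 = 62.729 MPa

62.7 MPa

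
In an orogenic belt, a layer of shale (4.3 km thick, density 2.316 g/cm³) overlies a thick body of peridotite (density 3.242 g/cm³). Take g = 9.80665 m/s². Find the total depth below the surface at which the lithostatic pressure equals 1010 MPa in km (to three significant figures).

33.0 km

Pressure at base of upper layers: 2316×9.80665×4300 = 9.766×10^7 Pa = 97.66 MPa
Remaining pressure to be supplied by peridotite: 1.010×10^9 − 9.766×10^7 = 9.123×10^8 Pa
Additional depth in peridotite = 9.123×10^8 Pa / (3242 kg/m³ × 9.80665 m/s²) = 28696 m
Total depth = 4300 m + 28696 m = 32996 m
= 32.996 km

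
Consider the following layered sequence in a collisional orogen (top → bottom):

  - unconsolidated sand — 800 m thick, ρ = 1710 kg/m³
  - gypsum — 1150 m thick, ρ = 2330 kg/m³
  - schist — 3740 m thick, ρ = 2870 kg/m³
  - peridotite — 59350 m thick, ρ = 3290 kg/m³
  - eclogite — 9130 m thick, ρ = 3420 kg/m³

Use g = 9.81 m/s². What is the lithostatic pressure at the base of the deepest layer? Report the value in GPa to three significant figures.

unconsolidated sand: 1710 kg/m³ × 9.81 m/s² × 800 m = 1.342×10^7 Pa = 0.01342 GPa
gypsum: 2330 kg/m³ × 9.81 m/s² × 1150 m = 2.629×10^7 Pa = 0.02629 GPa
schist: 2870 kg/m³ × 9.81 m/s² × 3740 m = 1.053×10^8 Pa = 0.1053 GPa
peridotite: 3290 kg/m³ × 9.81 m/s² × 59350 m = 1.916×10^9 Pa = 1.916 GPa
eclogite: 3420 kg/m³ × 9.81 m/s² × 9130 m = 3.063×10^8 Pa = 0.3063 GPa
Total = 0.01342 + 0.02629 + 0.1053 + 1.916 + 0.3063 = 2.3668 GPa

2.37 GPa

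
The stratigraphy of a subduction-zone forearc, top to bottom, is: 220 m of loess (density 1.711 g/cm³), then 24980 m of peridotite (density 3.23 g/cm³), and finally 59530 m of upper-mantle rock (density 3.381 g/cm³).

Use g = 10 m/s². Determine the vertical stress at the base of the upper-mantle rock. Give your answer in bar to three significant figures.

28200 bar

loess: 1711 kg/m³ × 10 m/s² × 220 m = 3.764×10^6 Pa = 37.64 bar
peridotite: 3230 kg/m³ × 10 m/s² × 24980 m = 8.069×10^8 Pa = 8069 bar
upper-mantle rock: 3381 kg/m³ × 10 m/s² × 59530 m = 2.013×10^9 Pa = 20127 bar
Total = 37.64 + 8069 + 20127 = 28233 bar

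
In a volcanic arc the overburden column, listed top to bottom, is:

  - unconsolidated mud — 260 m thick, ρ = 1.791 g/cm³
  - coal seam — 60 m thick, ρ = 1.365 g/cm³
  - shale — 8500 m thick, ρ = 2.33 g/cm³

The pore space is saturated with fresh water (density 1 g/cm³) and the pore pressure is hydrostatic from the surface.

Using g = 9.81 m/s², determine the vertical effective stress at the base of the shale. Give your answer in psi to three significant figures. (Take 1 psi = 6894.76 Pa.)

16400 psi

Overburden (lithostatic) stress σ_v:
unconsolidated mud: 1791 kg/m³ × 9.81 m/s² × 260 m = 4.568×10^6 Pa = 4.568 MPa
coal seam: 1365 kg/m³ × 9.81 m/s² × 60 m = 8.034×10^5 Pa = 0.8034 MPa
shale: 2330 kg/m³ × 9.81 m/s² × 8500 m = 1.943×10^8 Pa = 194.3 MPa
Total = 4.568 + 0.8034 + 194.3 = 199.66 MPa
Pore pressure P_p = 1000 kg/m³ × 9.81 m/s² × 8820 m = 8.652×10^7 Pa = 86.52 MPa
Effective stress σ' = σ_v − P_p = 199.7 − 86.52 = 113.13 MPa = 16409 psi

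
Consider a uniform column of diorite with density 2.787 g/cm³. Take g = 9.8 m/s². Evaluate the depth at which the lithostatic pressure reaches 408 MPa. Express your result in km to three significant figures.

14.9 km

h = P/(ρg) = 408 MPa / (2787 kg/m³ × 9.8 m/s²) = 4.080×10^8 Pa / 27313 Pa/m = 14938 m
= 14.938 km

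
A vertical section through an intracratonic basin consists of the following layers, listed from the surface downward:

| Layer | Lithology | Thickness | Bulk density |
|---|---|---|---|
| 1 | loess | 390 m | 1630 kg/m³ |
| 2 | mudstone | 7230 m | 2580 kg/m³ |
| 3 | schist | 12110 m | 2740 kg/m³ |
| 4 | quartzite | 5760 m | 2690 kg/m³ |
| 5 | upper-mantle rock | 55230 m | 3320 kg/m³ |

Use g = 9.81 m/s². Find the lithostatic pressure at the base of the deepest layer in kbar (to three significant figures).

24.7 kbar

loess: 1630 kg/m³ × 9.81 m/s² × 390 m = 6.236×10^6 Pa = 0.06236 kbar
mudstone: 2580 kg/m³ × 9.81 m/s² × 7230 m = 1.830×10^8 Pa = 1.830 kbar
schist: 2740 kg/m³ × 9.81 m/s² × 12110 m = 3.255×10^8 Pa = 3.255 kbar
quartzite: 2690 kg/m³ × 9.81 m/s² × 5760 m = 1.520×10^8 Pa = 1.520 kbar
upper-mantle rock: 3320 kg/m³ × 9.81 m/s² × 55230 m = 1.799×10^9 Pa = 17.99 kbar
Total = 0.06236 + 1.830 + 3.255 + 1.520 + 17.99 = 24.655 kbar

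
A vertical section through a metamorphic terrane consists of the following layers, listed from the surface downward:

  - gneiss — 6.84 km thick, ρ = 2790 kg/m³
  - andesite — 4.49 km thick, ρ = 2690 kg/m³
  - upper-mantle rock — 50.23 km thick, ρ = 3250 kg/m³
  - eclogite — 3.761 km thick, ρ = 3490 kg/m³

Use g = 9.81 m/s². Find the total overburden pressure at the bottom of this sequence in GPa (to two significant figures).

2.0 GPa

gneiss: 2790 kg/m³ × 9.81 m/s² × 6840 m = 1.872×10^8 Pa = 0.1872 GPa
andesite: 2690 kg/m³ × 9.81 m/s² × 4490 m = 1.185×10^8 Pa = 0.1185 GPa
upper-mantle rock: 3250 kg/m³ × 9.81 m/s² × 50230 m = 1.601×10^9 Pa = 1.601 GPa
eclogite: 3490 kg/m³ × 9.81 m/s² × 3761 m = 1.288×10^8 Pa = 0.1288 GPa
Total = 0.1872 + 0.1185 + 1.601 + 0.1288 = 2.0359 GPa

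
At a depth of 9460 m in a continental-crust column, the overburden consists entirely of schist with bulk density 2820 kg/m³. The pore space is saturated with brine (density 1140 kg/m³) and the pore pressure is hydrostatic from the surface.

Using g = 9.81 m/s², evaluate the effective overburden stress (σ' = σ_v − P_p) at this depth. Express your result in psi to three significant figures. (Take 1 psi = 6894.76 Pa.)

22600 psi

Overburden (lithostatic) stress σ_v:
schist: 2820 kg/m³ × 9.81 m/s² × 9460 m = 2.617×10^8 Pa = 261.7 MPa
Pore pressure P_p = 1140 kg/m³ × 9.81 m/s² × 9460 m = 1.058×10^8 Pa = 105.8 MPa
Effective stress σ' = σ_v − P_p = 261.7 − 105.8 = 155.91 MPa = 22613 psi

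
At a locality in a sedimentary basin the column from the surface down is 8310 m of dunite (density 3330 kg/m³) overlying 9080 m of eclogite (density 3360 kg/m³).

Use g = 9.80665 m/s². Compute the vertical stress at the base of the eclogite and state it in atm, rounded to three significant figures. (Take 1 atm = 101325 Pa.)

5630 atm

dunite: 3330 kg/m³ × 9.80665 m/s² × 8310 m = 2.714×10^8 Pa = 2678 atm
eclogite: 3360 kg/m³ × 9.80665 m/s² × 9080 m = 2.992×10^8 Pa = 2953 atm
Total = 2678 + 2953 = 5631.0 atm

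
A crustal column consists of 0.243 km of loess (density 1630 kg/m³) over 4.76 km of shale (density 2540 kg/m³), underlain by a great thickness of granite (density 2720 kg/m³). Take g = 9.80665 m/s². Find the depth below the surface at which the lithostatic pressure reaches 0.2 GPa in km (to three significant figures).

Pressure at base of upper layers: 1630×9.80665×243 + 2540×9.80665×4760 = 1.225×10^8 Pa = 0.1225 GPa
Remaining pressure to be supplied by granite: 2.000×10^8 − 1.225×10^8 = 7.755×10^7 Pa
Additional depth in granite = 7.755×10^7 Pa / (2720 kg/m³ × 9.80665 m/s²) = 2907.3 m
Total depth = 5003 m + 2907.3 m = 7910.3 m
= 7.9103 km

7.91 km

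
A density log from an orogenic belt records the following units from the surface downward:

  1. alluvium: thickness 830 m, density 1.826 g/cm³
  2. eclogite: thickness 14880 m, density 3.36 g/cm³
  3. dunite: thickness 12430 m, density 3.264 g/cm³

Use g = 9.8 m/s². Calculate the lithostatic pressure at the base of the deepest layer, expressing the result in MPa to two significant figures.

900 MPa

alluvium: 1826 kg/m³ × 9.8 m/s² × 830 m = 1.485×10^7 Pa = 14.85 MPa
eclogite: 3360 kg/m³ × 9.8 m/s² × 14880 m = 4.900×10^8 Pa = 490.0 MPa
dunite: 3264 kg/m³ × 9.8 m/s² × 12430 m = 3.976×10^8 Pa = 397.6 MPa
Total = 14.85 + 490.0 + 397.6 = 902.42 MPa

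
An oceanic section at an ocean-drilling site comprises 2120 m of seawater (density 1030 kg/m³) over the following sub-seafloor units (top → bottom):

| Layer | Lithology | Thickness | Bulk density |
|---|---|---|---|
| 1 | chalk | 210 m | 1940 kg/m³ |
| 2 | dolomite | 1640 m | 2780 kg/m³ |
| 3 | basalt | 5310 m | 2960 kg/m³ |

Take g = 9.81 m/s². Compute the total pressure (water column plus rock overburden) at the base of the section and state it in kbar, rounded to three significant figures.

2.24 kbar

seawater: 1030 kg/m³ × 9.81 m/s² × 2120 m = 2.142×10^7 Pa = 0.2142 kbar
chalk: 1940 kg/m³ × 9.81 m/s² × 210 m = 3.997×10^6 Pa = 0.03997 kbar
dolomite: 2780 kg/m³ × 9.81 m/s² × 1640 m = 4.473×10^7 Pa = 0.4473 kbar
basalt: 2960 kg/m³ × 9.81 m/s² × 5310 m = 1.542×10^8 Pa = 1.542 kbar
Total = 0.2142 + 0.03997 + 0.4473 + 1.542 = 2.2433 kbar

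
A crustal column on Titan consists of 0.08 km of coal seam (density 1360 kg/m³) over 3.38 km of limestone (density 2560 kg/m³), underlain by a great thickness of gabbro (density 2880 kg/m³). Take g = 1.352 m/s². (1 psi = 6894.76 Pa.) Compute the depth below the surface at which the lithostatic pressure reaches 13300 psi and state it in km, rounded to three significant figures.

24.0 km

Pressure at base of upper layers: 1360×1.352×80 + 2560×1.352×3380 = 1.185×10^7 Pa = 1718 psi
Remaining pressure to be supplied by gabbro: 9.170×10^7 − 1.185×10^7 = 7.985×10^7 Pa
Additional depth in gabbro = 7.985×10^7 Pa / (2880 kg/m³ × 1.352 m/s²) = 20508 m
Total depth = 3460 m + 20508 m = 23968 m
= 23.968 km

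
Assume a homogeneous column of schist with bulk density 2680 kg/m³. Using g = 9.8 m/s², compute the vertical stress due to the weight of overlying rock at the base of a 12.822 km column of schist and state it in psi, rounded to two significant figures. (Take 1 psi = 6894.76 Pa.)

schist: 2680 kg/m³ × 9.8 m/s² × 12822 m = 3.368×10^8 Pa = 48842 psi

49000 psi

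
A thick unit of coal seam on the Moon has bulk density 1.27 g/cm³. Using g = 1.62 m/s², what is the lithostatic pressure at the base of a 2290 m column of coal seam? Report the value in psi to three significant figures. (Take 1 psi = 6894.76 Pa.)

coal seam: 1270 kg/m³ × 1.62 m/s² × 2290 m = 4.711×10^6 Pa = 683.3 psi

683 psi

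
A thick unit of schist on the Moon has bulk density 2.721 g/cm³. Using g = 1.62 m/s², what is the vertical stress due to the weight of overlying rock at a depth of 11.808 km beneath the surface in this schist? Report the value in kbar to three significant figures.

schist: 2721 kg/m³ × 1.62 m/s² × 11808 m = 5.205×10^7 Pa = 0.5205 kbar

0.520 kbar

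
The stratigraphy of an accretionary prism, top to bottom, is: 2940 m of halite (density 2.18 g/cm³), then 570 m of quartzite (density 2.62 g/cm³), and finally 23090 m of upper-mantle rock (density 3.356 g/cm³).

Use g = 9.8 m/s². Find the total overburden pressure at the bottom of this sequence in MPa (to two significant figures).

halite: 2180 kg/m³ × 9.8 m/s² × 2940 m = 6.281×10^7 Pa = 62.81 MPa
quartzite: 2620 kg/m³ × 9.8 m/s² × 570 m = 1.464×10^7 Pa = 14.64 MPa
upper-mantle rock: 3356 kg/m³ × 9.8 m/s² × 23090 m = 7.594×10^8 Pa = 759.4 MPa
Total = 62.81 + 14.64 + 759.4 = 836.85 MPa

840 MPa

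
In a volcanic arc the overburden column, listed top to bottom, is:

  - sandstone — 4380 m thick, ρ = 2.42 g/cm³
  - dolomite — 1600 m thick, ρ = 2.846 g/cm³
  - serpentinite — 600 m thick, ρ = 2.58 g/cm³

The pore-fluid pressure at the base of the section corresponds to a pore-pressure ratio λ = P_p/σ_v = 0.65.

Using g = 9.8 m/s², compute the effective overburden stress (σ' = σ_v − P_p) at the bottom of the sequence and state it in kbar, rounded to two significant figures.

Overburden (lithostatic) stress σ_v:
sandstone: 2420 kg/m³ × 9.8 m/s² × 4380 m = 1.039×10^8 Pa = 103.9 MPa
dolomite: 2846 kg/m³ × 9.8 m/s² × 1600 m = 4.463×10^7 Pa = 44.63 MPa
serpentinite: 2580 kg/m³ × 9.8 m/s² × 600 m = 1.517×10^7 Pa = 15.17 MPa
Total = 103.9 + 44.63 + 15.17 = 163.67 MPa
Pore pressure P_p = λ·σ_v = 0.65 × 163.7 MPa = 106.4 MPa
Effective stress σ' = σ_v − P_p = 163.7 − 106.4 = 57.285 MPa = 0.57285 kbar

0.57 kbar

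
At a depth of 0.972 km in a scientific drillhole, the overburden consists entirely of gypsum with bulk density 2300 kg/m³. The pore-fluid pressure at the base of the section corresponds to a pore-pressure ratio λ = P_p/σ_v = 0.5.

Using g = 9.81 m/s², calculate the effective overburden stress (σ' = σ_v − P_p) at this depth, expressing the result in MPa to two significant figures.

11 MPa

Overburden (lithostatic) stress σ_v:
gypsum: 2300 kg/m³ × 9.81 m/s² × 972 m = 2.193×10^7 Pa = 21.93 MPa
Pore pressure P_p = λ·σ_v = 0.5 × 21.93 MPa = 10.97 MPa
Effective stress σ' = σ_v − P_p = 21.93 − 10.97 = 10.966 MPa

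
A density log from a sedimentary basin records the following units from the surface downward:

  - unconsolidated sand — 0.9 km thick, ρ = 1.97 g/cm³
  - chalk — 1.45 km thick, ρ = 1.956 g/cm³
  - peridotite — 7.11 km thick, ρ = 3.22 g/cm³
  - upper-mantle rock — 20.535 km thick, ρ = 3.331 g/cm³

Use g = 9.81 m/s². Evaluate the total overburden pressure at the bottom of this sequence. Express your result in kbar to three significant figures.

9.41 kbar

unconsolidated sand: 1970 kg/m³ × 9.81 m/s² × 900 m = 1.739×10^7 Pa = 0.1739 kbar
chalk: 1956 kg/m³ × 9.81 m/s² × 1450 m = 2.782×10^7 Pa = 0.2782 kbar
peridotite: 3220 kg/m³ × 9.81 m/s² × 7110 m = 2.246×10^8 Pa = 2.246 kbar
upper-mantle rock: 3331 kg/m³ × 9.81 m/s² × 20535 m = 6.710×10^8 Pa = 6.710 kbar
Total = 0.1739 + 0.2782 + 2.246 + 6.710 = 9.4083 kbar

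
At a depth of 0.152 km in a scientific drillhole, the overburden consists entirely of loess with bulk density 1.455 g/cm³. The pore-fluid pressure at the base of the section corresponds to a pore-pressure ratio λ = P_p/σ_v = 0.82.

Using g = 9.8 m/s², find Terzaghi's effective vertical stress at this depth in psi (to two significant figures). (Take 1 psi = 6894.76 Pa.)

Overburden (lithostatic) stress σ_v:
loess: 1455 kg/m³ × 9.8 m/s² × 152 m = 2.167×10^6 Pa = 2.167 MPa
Pore pressure P_p = λ·σ_v = 0.82 × 2.167 MPa = 1.777 MPa
Effective stress σ' = σ_v − P_p = 2.167 − 1.777 = 0.39013 MPa = 56.583 psi

57 psi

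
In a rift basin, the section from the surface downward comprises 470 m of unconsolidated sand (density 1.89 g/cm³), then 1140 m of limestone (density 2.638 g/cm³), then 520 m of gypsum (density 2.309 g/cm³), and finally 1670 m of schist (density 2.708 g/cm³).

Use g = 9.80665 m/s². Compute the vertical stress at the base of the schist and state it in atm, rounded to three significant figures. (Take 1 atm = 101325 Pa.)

unconsolidated sand: 1890 kg/m³ × 9.80665 m/s² × 470 m = 8.711×10^6 Pa = 85.97 atm
limestone: 2638 kg/m³ × 9.80665 m/s² × 1140 m = 2.949×10^7 Pa = 291.1 atm
gypsum: 2309 kg/m³ × 9.80665 m/s² × 520 m = 1.177×10^7 Pa = 116.2 atm
schist: 2708 kg/m³ × 9.80665 m/s² × 1670 m = 4.435×10^7 Pa = 437.7 atm
Total = 85.97 + 291.1 + 116.2 + 437.7 = 930.93 atm

931 atm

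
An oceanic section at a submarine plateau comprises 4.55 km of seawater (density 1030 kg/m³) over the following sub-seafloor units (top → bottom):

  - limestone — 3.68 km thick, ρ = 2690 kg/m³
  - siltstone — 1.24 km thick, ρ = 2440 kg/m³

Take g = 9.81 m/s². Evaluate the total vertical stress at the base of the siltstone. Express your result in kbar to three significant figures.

1.73 kbar

seawater: 1030 kg/m³ × 9.81 m/s² × 4550 m = 4.597×10^7 Pa = 0.4597 kbar
limestone: 2690 kg/m³ × 9.81 m/s² × 3680 m = 9.711×10^7 Pa = 0.9711 kbar
siltstone: 2440 kg/m³ × 9.81 m/s² × 1240 m = 2.968×10^7 Pa = 0.2968 kbar
Total = 0.4597 + 0.9711 + 0.2968 = 1.7277 kbar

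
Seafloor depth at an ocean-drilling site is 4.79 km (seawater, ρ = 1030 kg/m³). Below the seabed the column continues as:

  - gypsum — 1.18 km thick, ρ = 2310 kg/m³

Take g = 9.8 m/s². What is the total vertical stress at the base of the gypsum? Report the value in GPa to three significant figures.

seawater: 1030 kg/m³ × 9.8 m/s² × 4790 m = 4.835×10^7 Pa = 0.04835 GPa
gypsum: 2310 kg/m³ × 9.8 m/s² × 1180 m = 2.671×10^7 Pa = 0.02671 GPa
Total = 0.04835 + 0.02671 = 0.075063 GPa

0.0751 GPa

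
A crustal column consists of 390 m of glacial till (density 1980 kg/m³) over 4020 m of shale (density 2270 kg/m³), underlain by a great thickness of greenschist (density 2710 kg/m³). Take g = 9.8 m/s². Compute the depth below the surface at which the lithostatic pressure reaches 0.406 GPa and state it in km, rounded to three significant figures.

Pressure at base of upper layers: 1980×9.8×390 + 2270×9.8×4020 = 9.700×10^7 Pa = 0.09700 GPa
Remaining pressure to be supplied by greenschist: 4.060×10^8 − 9.700×10^7 = 3.090×10^8 Pa
Additional depth in greenschist = 3.090×10^8 Pa / (2710 kg/m³ × 9.8 m/s²) = 11635 m
Total depth = 4410 m + 11635 m = 16045 m
= 16.045 km

16.0 km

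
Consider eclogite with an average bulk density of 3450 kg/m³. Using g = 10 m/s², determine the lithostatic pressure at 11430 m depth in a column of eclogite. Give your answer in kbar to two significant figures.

eclogite: 3450 kg/m³ × 10 m/s² × 11430 m = 3.943×10^8 Pa = 3.943 kbar

3.9 kbar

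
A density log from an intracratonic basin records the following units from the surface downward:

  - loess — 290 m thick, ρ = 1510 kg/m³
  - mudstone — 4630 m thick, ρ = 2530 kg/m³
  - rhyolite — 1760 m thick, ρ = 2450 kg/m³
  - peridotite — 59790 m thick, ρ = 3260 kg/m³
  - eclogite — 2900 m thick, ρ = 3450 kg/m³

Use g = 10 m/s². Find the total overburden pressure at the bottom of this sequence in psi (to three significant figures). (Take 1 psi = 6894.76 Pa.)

loess: 1510 kg/m³ × 10 m/s² × 290 m = 4.379×10^6 Pa = 635.1 psi
mudstone: 2530 kg/m³ × 10 m/s² × 4630 m = 1.171×10^8 Pa = 16990 psi
rhyolite: 2450 kg/m³ × 10 m/s² × 1760 m = 4.312×10^7 Pa = 6254 psi
peridotite: 3260 kg/m³ × 10 m/s² × 59790 m = 1.949×10^9 Pa = 2.827×10^5 psi
eclogite: 3450 kg/m³ × 10 m/s² × 2900 m = 1.000×10^8 Pa = 14511 psi
Total = 635.1 + 16990 + 6254 + 2.827×10^5 + 14511 = 3.2109×10^5 psi

321000 psi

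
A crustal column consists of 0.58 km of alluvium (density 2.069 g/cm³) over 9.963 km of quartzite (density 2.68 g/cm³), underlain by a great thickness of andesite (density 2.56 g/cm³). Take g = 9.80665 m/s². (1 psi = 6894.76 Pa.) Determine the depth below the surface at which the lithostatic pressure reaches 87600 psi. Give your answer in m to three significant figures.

23700 m

Pressure at base of upper layers: 2069×9.80665×580 + 2680×9.80665×9963 = 2.736×10^8 Pa = 39684 psi
Remaining pressure to be supplied by andesite: 6.040×10^8 − 2.736×10^8 = 3.304×10^8 Pa
Additional depth in andesite = 3.304×10^8 Pa / (2560 kg/m³ × 9.80665 m/s²) = 13159 m
Total depth = 10543 m + 13159 m = 23702 m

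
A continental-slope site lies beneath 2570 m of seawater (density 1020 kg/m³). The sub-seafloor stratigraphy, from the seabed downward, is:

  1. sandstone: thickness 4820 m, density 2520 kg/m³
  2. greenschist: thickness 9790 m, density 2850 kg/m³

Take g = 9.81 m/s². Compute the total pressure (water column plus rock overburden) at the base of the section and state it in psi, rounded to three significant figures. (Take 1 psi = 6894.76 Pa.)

60700 psi

seawater: 1020 kg/m³ × 9.81 m/s² × 2570 m = 2.572×10^7 Pa = 3730 psi
sandstone: 2520 kg/m³ × 9.81 m/s² × 4820 m = 1.192×10^8 Pa = 17282 psi
greenschist: 2850 kg/m³ × 9.81 m/s² × 9790 m = 2.737×10^8 Pa = 39699 psi
Total = 3730 + 17282 + 39699 = 60711 psi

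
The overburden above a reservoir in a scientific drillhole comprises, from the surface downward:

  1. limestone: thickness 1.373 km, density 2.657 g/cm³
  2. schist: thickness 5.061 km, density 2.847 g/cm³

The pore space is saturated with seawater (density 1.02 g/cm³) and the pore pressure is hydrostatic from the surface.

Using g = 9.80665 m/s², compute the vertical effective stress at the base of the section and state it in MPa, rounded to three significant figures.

113 MPa

Overburden (lithostatic) stress σ_v:
limestone: 2657 kg/m³ × 9.80665 m/s² × 1373 m = 3.578×10^7 Pa = 35.78 MPa
schist: 2847 kg/m³ × 9.80665 m/s² × 5061 m = 1.413×10^8 Pa = 141.3 MPa
Total = 35.78 + 141.3 = 177.08 MPa
Pore pressure P_p = 1020 kg/m³ × 9.80665 m/s² × 6434 m = 6.436×10^7 Pa = 64.36 MPa
Effective stress σ' = σ_v − P_p = 177.1 − 64.36 = 112.72 MPa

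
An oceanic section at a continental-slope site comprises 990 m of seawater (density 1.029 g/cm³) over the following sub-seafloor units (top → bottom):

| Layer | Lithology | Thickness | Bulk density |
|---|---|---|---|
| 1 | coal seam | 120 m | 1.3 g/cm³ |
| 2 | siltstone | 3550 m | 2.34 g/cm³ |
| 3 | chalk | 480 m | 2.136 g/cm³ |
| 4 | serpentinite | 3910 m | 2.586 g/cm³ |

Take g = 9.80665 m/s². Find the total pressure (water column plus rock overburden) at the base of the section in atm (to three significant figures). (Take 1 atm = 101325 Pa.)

2000 atm

seawater: 1029 kg/m³ × 9.80665 m/s² × 990 m = 9.990×10^6 Pa = 98.59 atm
coal seam: 1300 kg/m³ × 9.80665 m/s² × 120 m = 1.530×10^6 Pa = 15.10 atm
siltstone: 2340 kg/m³ × 9.80665 m/s² × 3550 m = 8.146×10^7 Pa = 804.0 atm
chalk: 2136 kg/m³ × 9.80665 m/s² × 480 m = 1.005×10^7 Pa = 99.23 atm
serpentinite: 2586 kg/m³ × 9.80665 m/s² × 3910 m = 9.916×10^7 Pa = 978.6 atm
Total = 98.59 + 15.10 + 804.0 + 99.23 + 978.6 = 1995.5 atm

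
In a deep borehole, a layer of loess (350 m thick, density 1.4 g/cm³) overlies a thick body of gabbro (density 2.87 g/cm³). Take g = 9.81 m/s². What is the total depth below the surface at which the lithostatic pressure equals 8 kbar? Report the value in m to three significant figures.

Pressure at base of upper layers: 1400×9.81×350 = 4.807×10^6 Pa = 0.04807 kbar
Remaining pressure to be supplied by gabbro: 8.000×10^8 − 4.807×10^6 = 7.952×10^8 Pa
Additional depth in gabbro = 7.952×10^8 Pa / (2870 kg/m³ × 9.81 m/s²) = 28244 m
Total depth = 350 m + 28244 m = 28594 m

28600 m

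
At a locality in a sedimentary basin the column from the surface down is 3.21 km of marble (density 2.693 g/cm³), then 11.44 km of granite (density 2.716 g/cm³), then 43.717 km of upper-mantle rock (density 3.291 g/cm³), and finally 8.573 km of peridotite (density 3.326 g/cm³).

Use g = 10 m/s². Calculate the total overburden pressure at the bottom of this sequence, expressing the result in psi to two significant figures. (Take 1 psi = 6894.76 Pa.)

marble: 2693 kg/m³ × 10 m/s² × 3210 m = 8.645×10^7 Pa = 12538 psi
granite: 2716 kg/m³ × 10 m/s² × 11440 m = 3.107×10^8 Pa = 45065 psi
upper-mantle rock: 3291 kg/m³ × 10 m/s² × 43717 m = 1.439×10^9 Pa = 2.087×10^5 psi
peridotite: 3326 kg/m³ × 10 m/s² × 8573 m = 2.851×10^8 Pa = 41356 psi
Total = 12538 + 45065 + 2.087×10^5 + 41356 = 3.0763×10^5 psi

310000 psi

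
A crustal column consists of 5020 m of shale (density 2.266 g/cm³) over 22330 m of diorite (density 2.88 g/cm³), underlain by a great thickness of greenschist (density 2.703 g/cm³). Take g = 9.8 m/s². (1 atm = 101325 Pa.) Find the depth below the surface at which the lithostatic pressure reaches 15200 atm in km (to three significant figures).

Pressure at base of upper layers: 2266×9.8×5020 + 2880×9.8×22330 = 7.417×10^8 Pa = 7320 atm
Remaining pressure to be supplied by greenschist: 1.540×10^9 − 7.417×10^8 = 7.984×10^8 Pa
Additional depth in greenschist = 7.984×10^8 Pa / (2703 kg/m³ × 9.8 m/s²) = 30141 m
Total depth = 27350 m + 30141 m = 57491 m
= 57.491 km

57.5 km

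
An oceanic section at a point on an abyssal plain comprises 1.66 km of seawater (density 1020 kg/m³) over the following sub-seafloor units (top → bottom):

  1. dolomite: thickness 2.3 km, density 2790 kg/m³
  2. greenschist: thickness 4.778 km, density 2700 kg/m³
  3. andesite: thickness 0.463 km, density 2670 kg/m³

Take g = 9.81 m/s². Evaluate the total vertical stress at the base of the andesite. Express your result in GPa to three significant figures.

0.218 GPa

seawater: 1020 kg/m³ × 9.81 m/s² × 1660 m = 1.661×10^7 Pa = 0.01661 GPa
dolomite: 2790 kg/m³ × 9.81 m/s² × 2300 m = 6.295×10^7 Pa = 0.06295 GPa
greenschist: 2700 kg/m³ × 9.81 m/s² × 4778 m = 1.266×10^8 Pa = 0.1266 GPa
andesite: 2670 kg/m³ × 9.81 m/s² × 463 m = 1.213×10^7 Pa = 0.01213 GPa
Total = 0.01661 + 0.06295 + 0.1266 + 0.01213 = 0.21824 GPa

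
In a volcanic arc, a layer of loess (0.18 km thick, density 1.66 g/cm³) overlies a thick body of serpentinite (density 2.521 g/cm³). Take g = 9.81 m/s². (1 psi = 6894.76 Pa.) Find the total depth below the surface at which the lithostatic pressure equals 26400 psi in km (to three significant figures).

Pressure at base of upper layers: 1660×9.81×180 = 2.931×10^6 Pa = 425.1 psi
Remaining pressure to be supplied by serpentinite: 1.820×10^8 − 2.931×10^6 = 1.791×10^8 Pa
Additional depth in serpentinite = 1.791×10^8 Pa / (2521 kg/m³ × 9.81 m/s²) = 7241.5 m
Total depth = 180 m + 7241.5 m = 7421.5 m
= 7.4215 km

7.42 km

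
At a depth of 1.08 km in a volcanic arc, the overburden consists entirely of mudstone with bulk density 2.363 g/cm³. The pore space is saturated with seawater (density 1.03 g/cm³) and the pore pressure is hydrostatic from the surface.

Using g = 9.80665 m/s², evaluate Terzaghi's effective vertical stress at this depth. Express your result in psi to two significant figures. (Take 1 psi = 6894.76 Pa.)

Overburden (lithostatic) stress σ_v:
mudstone: 2363 kg/m³ × 9.80665 m/s² × 1080 m = 2.503×10^7 Pa = 25.03 MPa
Pore pressure P_p = 1030 kg/m³ × 9.80665 m/s² × 1080 m = 1.091×10^7 Pa = 10.91 MPa
Effective stress σ' = σ_v − P_p = 25.03 − 10.91 = 14.118 MPa = 2047.6 psi

2000 psi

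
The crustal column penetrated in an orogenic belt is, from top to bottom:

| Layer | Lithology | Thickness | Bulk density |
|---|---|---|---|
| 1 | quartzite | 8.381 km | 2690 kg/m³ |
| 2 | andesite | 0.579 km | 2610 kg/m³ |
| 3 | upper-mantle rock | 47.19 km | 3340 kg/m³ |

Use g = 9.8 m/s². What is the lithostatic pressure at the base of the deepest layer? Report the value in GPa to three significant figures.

quartzite: 2690 kg/m³ × 9.8 m/s² × 8381 m = 2.209×10^8 Pa = 0.2209 GPa
andesite: 2610 kg/m³ × 9.8 m/s² × 579 m = 1.481×10^7 Pa = 0.01481 GPa
upper-mantle rock: 3340 kg/m³ × 9.8 m/s² × 47190 m = 1.545×10^9 Pa = 1.545 GPa
Total = 0.2209 + 0.01481 + 1.545 = 1.7804 GPa

1.78 GPa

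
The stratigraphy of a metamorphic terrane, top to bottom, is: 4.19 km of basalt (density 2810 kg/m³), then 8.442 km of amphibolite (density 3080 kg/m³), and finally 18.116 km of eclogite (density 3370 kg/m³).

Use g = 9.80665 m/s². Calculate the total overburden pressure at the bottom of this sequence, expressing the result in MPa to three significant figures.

basalt: 2810 kg/m³ × 9.80665 m/s² × 4190 m = 1.155×10^8 Pa = 115.5 MPa
amphibolite: 3080 kg/m³ × 9.80665 m/s² × 8442 m = 2.550×10^8 Pa = 255.0 MPa
eclogite: 3370 kg/m³ × 9.80665 m/s² × 18116 m = 5.987×10^8 Pa = 598.7 MPa
Total = 115.5 + 255.0 + 598.7 = 969.15 MPa

969 MPa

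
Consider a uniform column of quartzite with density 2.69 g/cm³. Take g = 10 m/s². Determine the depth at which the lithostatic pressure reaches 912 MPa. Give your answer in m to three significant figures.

h = P/(ρg) = 912 MPa / (2690 kg/m³ × 10 m/s²) = 9.120×10^8 Pa / 26900 Pa/m = 33903 m

33900 m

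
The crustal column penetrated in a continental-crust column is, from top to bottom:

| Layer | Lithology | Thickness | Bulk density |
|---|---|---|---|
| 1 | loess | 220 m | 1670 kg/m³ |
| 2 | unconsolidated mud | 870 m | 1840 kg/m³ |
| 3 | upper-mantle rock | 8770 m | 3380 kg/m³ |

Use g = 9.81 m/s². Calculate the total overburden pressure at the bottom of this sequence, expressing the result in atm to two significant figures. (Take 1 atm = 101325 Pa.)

3100 atm

loess: 1670 kg/m³ × 9.81 m/s² × 220 m = 3.604×10^6 Pa = 35.57 atm
unconsolidated mud: 1840 kg/m³ × 9.81 m/s² × 870 m = 1.570×10^7 Pa = 155.0 atm
upper-mantle rock: 3380 kg/m³ × 9.81 m/s² × 8770 m = 2.908×10^8 Pa = 2870 atm
Total = 35.57 + 155.0 + 2870 = 3060.5 atm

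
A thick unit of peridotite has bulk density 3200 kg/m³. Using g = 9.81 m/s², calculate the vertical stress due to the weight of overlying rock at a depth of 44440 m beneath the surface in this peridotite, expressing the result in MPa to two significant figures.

1400 MPa

peridotite: 3200 kg/m³ × 9.81 m/s² × 44440 m = 1.395×10^9 Pa = 1395 MPa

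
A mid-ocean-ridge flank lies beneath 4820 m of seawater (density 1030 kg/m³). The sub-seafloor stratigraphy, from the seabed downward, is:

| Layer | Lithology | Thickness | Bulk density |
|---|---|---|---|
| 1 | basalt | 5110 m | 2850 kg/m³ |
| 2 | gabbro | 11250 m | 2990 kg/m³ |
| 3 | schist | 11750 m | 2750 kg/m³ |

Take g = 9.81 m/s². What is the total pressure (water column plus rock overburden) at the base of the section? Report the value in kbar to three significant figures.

8.39 kbar

seawater: 1030 kg/m³ × 9.81 m/s² × 4820 m = 4.870×10^7 Pa = 0.4870 kbar
basalt: 2850 kg/m³ × 9.81 m/s² × 5110 m = 1.429×10^8 Pa = 1.429 kbar
gabbro: 2990 kg/m³ × 9.81 m/s² × 11250 m = 3.300×10^8 Pa = 3.300 kbar
schist: 2750 kg/m³ × 9.81 m/s² × 11750 m = 3.170×10^8 Pa = 3.170 kbar
Total = 0.4870 + 1.429 + 3.300 + 3.170 = 8.3854 kbar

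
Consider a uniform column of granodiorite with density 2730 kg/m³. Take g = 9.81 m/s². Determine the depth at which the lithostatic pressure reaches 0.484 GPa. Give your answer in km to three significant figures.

18.1 km

h = P/(ρg) = 0.484 GPa / (2730 kg/m³ × 9.81 m/s²) = 4.840×10^8 Pa / 26781 Pa/m = 18072 m
= 18.072 km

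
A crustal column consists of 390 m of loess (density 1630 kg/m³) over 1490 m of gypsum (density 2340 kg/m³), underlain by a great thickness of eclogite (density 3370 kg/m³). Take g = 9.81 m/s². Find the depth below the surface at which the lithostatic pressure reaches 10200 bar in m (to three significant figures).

Pressure at base of upper layers: 1630×9.81×390 + 2340×9.81×1490 = 4.044×10^7 Pa = 404.4 bar
Remaining pressure to be supplied by eclogite: 1.020×10^9 − 4.044×10^7 = 9.796×10^8 Pa
Additional depth in eclogite = 9.796×10^8 Pa / (3370 kg/m³ × 9.81 m/s²) = 29630 m
Total depth = 1880 m + 29630 m = 31510 m

31500 m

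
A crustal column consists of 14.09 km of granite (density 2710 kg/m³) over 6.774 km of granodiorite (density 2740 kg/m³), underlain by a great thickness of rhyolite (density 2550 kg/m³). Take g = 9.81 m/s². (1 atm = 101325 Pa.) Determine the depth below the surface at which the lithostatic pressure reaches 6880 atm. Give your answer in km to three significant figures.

Pressure at base of upper layers: 2710×9.81×14090 + 2740×9.81×6774 = 5.567×10^8 Pa = 5494 atm
Remaining pressure to be supplied by rhyolite: 6.971×10^8 − 5.567×10^8 = 1.405×10^8 Pa
Additional depth in rhyolite = 1.405×10^8 Pa / (2550 kg/m³ × 9.81 m/s²) = 5614.6 m
Total depth = 20864 m + 5614.6 m = 26479 m
= 26.479 km

26.5 km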